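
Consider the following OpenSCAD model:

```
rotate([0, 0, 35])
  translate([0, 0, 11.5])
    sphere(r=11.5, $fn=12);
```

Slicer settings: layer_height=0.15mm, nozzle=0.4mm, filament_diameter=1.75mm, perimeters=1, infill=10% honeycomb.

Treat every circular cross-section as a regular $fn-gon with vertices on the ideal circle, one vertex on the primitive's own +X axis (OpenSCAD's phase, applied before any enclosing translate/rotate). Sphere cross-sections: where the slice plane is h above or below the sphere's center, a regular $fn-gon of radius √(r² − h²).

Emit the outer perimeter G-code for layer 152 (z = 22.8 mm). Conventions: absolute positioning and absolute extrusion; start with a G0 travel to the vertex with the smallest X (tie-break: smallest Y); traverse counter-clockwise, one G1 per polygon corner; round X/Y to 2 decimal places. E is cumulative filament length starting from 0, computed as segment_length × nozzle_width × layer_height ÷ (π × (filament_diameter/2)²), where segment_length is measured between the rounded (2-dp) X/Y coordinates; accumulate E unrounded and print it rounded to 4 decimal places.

At z = 22.8 mm: the r=11.5 sphere slices to a regular 12-gon of circumradius 2.135 (√(r²−h²) with h=11.3 from center); (rotated 35° about Z; rotation is an isometry so areas/perimeters/island counts are preserved). The outline is a single polygon with 12 vertices. Extrusion per mm of travel: 0.4 × 0.15 / (π × 0.875²) = 0.024945. Accumulating E over each segment gives final E = 0.3311.

G0 X-2.13 Y-0.19 Z22.80
G1 X-1.75 Y-1.22 E0.0274
G1 X-0.90 Y-1.94 E0.0552
G1 X0.19 Y-2.13 E0.0828
G1 X1.22 Y-1.75 E0.1102
G1 X1.94 Y-0.90 E0.1379
G1 X2.13 Y0.19 E0.1655
G1 X1.75 Y1.22 E0.1929
G1 X0.90 Y1.94 E0.2207
G1 X-0.19 Y2.13 E0.2483
G1 X-1.22 Y1.75 E0.2757
G1 X-1.94 Y0.90 E0.3035
G1 X-2.13 Y-0.19 E0.3311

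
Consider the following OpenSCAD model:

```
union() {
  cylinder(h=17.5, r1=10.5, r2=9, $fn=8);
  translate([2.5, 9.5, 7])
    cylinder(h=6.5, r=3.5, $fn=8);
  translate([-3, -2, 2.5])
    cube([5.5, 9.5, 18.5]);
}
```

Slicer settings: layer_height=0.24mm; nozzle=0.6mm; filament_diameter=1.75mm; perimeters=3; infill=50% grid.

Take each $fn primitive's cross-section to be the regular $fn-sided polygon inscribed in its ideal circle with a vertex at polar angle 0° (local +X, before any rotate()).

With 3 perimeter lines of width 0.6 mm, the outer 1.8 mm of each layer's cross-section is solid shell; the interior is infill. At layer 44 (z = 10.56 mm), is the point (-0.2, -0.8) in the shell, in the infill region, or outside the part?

infill

At z = 10.56 mm: the cone: at t=0.603 of its height the radius interpolates to r₁+(r₂−r₁)t = 9.595, giving a regular 8-gon of that circumradius; the cylinder at (2.5, 9.5): section is a regular 8-gon, circumradius r=3.5; the 5.5×9.5 cube at (-3, -2) contributes its full rectangle; Merging all regions: the regions partially overlap (shared area 63.60 mm²), so overlapping operands fuse into one piece — 1 connected region. Overall, the cross-section is a single solid region. The nearest boundary edge runs (-0.00, -9.59)→(-6.78, -6.78); distance from the point to it = 8.05 mm. The point is inside the cross-section and 8.05 mm from the nearest boundary — more than the 1.8 mm shell width (3 × 0.6), so it's in the infill interior.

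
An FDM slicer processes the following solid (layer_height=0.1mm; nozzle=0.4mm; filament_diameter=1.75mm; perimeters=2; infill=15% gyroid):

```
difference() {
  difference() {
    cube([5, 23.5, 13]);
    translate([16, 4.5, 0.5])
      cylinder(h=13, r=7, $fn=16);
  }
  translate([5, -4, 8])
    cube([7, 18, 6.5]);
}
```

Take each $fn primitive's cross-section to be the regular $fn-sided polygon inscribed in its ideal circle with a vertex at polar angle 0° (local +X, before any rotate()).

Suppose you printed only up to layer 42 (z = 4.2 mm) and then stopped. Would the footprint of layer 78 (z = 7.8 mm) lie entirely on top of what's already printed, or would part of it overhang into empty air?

Compare the two slices. At z = 4.2: the cube (footprint 5×23.5) is included at this height (area 117.50 mm²); the r=7 cylinder at (16, 4.5) contributes a regular 16-gon of circumradius 7 (area = (16/2)·7.000²·sin(360°/16) = 150.01 mm²); After the difference (first − rest): starting from the 5×23.5 cube (117.50 mm²), the r=7 cylinder at (16, 4.5) misses the remaining region (no effect) — area = 117.50 mm²; the cube at (5, -4) is absent (z outside [8, 14.5]); After the difference (first − rest): none of the subtracted shapes is present at this height, so that combined region is unchanged — area = 117.50 mm². At z = 7.8: the cube (footprint 5×23.5) is included at this height (area 117.50 mm²); the r=7 cylinder at (16, 4.5) gives a regular 16-gon of circumradius 7 (constant along its height) (area = (16/2)·7.000²·sin(360°/16) = 150.01 mm²); After the difference (first − rest): starting from the 5×23.5 cube (117.50 mm²), the r=7 cylinder at (16, 4.5) misses the remaining region (no effect) — area = 117.50 mm²; the cube at (5, -4) is not intersected at this z (z outside [8, 14.5]); Taking the first minus the rest: none of the subtracted shapes is present at this height, so that combined region is unchanged — area = 117.50 mm². Checking containment: the cross-section at z = 7.8 is a subset of the cross-section at z = 4.2.

entirely on top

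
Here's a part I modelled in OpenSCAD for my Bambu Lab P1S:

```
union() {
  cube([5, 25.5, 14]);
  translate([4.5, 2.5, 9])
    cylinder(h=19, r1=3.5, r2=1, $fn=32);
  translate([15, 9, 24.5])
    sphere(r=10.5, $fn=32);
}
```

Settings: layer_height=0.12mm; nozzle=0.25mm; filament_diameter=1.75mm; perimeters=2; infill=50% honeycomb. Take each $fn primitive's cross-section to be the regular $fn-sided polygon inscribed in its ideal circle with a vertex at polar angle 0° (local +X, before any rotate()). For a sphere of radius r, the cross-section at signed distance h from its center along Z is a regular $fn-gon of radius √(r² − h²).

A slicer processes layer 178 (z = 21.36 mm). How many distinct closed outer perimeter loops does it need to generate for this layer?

At z = 21.36 mm: the cube is absent (z outside [0, 14]); the cone at (4.5, 2.5) (r1=3.5→r2=1) has section circumradius 1.874 here — a regular 32-gon; the sphere at (15, 9): section is a regular 32-gon, circumradius = √(r²−h²) = √(10.5²−3.14²) = 10.020; Taking the union: the 2 present regions are separate (no shared area or edge), so areas and boundary lengths simply add and each stays a separate island — 2 connected regions. The result has 2 disconnected regions.

2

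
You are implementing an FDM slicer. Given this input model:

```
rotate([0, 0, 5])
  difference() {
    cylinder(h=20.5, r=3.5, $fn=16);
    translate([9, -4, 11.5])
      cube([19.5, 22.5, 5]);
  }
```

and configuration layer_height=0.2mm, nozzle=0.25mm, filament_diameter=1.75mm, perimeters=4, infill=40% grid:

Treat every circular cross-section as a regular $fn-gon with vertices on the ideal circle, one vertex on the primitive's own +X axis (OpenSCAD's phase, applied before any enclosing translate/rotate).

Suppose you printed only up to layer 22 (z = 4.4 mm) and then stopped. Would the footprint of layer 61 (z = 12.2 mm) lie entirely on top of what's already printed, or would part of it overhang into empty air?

entirely on top

Compare the two slices. At z = 4.4: the r=3.5 cylinder contributes a regular 16-gon of circumradius 3.5 (area = (16/2)·3.500²·sin(360°/16) = 37.50 mm²); the cube at (9, -4) does not reach this height (z outside [11.5, 16.5]); After the difference (first − rest): none of the subtracted shapes is present at this height, so the r=3.5 cylinder is unchanged — area = 37.50 mm²; (whole slice rotated 5° about Z — lengths, areas and connectivity unchanged). At z = 12.2: the r=3.5 cylinder contributes a regular 16-gon of circumradius 3.5 (area = (16/2)·3.500²·sin(360°/16) = 37.50 mm²); the cube at (9, -4) is present — its section is the full 19.5×22.5 rectangle (area 438.75 mm²); Subtracting the remaining from the first: starting from the r=3.5 cylinder (37.50 mm²), the 19.5×22.5 cube at (9, -4) misses the remaining region (no effect) — area = 37.50 mm²; (whole slice rotated 5° about Z — lengths, areas and connectivity unchanged). Checking containment: the cross-section at z = 12.2 is a subset of the cross-section at z = 4.4.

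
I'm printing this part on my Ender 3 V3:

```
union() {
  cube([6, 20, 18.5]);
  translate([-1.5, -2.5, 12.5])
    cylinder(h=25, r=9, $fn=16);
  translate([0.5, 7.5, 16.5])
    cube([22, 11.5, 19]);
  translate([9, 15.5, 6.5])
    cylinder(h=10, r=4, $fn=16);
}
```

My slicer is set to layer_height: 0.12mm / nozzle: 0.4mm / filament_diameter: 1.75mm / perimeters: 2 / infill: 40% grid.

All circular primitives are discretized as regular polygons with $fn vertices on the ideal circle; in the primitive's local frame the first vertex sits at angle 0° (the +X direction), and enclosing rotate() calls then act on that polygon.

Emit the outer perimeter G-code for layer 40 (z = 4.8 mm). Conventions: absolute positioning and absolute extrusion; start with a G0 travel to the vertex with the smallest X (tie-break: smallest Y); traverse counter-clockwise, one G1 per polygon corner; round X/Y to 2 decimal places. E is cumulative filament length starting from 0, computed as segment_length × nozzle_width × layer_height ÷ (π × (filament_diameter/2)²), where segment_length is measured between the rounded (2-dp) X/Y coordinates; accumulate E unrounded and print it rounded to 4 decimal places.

At z = 4.8 mm: the cube is present — its section is the full 6×20 rectangle; the cylinder at (-1.5, -2.5) is not intersected at this z (z outside [12.5, 37.5]); the cube at (0.5, 7.5) is not intersected at this z (z outside [16.5, 35.5]); the cylinder at (9, 15.5) does not reach this height (z outside [6.5, 16.5]); Merging all regions: only the 6×20 cube is present, so the union is just that shape — 1 connected region. The outline is a single polygon with 4 vertices. Extrusion per mm of travel: 0.4 × 0.12 / (π × 0.875²) = 0.019956. Accumulating E over each segment gives final E = 1.0377.

G0 X0.00 Y0.00 Z4.80
G1 X6.00 Y0.00 E0.1197
G1 X6.00 Y20.00 E0.5189
G1 X0.00 Y20.00 E0.6386
G1 X0.00 Y0.00 E1.0377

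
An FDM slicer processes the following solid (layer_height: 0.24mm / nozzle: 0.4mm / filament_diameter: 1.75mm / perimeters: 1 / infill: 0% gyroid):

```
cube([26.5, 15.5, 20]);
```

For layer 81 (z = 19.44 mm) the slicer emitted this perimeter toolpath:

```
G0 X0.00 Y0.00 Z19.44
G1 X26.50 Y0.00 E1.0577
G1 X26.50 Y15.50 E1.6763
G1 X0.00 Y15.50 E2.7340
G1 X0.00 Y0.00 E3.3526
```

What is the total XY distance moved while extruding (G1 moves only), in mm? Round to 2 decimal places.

84.00 mm

Sum the Euclidean lengths of each G1 segment: total = 84.00 mm.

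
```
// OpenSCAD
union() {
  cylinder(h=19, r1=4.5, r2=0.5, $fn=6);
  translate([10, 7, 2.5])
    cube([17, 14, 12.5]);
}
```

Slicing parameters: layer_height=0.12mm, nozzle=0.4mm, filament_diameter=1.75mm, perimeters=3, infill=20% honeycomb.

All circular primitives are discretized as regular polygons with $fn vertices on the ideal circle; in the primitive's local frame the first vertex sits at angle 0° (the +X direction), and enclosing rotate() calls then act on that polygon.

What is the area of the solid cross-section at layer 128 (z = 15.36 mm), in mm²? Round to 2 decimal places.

At z = 15.36 mm: the cone contributes a regular 6-gon of circumradius 1.266 (interpolated between r1=4.5 and r2=0.5 at t=0.808) (area = (6/2)·1.266²·sin(360°/6) = 4.17 mm²); the cube at (10, 7) is not intersected at this z (z outside [2.5, 15]); Merging all regions: only the cone is present, so the union is just that shape — area = 4.17 mm². Overall, the cross-section is a single solid region. Net area = 4.17 mm².

4.17 mm²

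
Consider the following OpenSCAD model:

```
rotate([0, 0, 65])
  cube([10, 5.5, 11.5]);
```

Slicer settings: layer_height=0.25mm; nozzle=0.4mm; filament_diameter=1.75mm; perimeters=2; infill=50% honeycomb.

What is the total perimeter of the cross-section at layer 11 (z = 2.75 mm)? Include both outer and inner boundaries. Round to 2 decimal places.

31.00 mm

At z = 2.75 mm: the 10×5.5 cube contributes its full rectangle (perimeter 31.00 mm); (whole slice rotated 65° about Z — lengths, areas and connectivity unchanged). Overall, the cross-section is a single solid region. Total boundary length (outer) = 31.00 mm.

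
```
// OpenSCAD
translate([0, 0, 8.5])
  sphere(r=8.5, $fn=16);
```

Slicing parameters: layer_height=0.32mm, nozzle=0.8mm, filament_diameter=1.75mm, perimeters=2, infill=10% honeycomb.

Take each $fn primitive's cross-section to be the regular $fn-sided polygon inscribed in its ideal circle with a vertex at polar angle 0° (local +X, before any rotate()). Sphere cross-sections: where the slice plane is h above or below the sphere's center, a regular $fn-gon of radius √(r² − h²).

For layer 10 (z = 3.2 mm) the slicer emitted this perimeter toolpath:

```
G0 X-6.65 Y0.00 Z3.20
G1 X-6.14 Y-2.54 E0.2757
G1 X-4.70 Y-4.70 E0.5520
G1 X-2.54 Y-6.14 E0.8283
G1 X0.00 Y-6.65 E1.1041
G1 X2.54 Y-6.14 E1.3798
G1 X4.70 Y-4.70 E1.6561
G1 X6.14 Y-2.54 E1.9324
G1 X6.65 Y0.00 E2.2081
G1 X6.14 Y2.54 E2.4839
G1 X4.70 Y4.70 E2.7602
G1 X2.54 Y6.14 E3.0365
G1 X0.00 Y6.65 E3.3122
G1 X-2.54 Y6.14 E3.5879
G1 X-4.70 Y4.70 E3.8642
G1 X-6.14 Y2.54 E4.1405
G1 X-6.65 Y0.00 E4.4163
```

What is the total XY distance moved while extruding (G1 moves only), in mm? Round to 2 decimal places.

41.49 mm

Sum the Euclidean lengths of each G1 segment: total = 41.49 mm.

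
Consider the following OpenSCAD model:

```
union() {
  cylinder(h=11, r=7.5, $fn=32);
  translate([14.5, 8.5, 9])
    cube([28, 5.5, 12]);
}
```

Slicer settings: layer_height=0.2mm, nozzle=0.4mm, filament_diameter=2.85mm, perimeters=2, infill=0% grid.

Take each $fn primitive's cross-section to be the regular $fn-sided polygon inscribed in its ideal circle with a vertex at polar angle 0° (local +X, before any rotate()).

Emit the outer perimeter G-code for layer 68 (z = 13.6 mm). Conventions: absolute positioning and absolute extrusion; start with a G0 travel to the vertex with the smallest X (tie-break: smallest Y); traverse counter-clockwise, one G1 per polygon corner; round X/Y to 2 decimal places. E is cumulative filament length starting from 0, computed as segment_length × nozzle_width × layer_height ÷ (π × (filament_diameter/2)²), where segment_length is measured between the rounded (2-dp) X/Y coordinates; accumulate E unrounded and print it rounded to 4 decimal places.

G0 X14.50 Y8.50 Z13.60
G1 X42.50 Y8.50 E0.3511
G1 X42.50 Y14.00 E0.4201
G1 X14.50 Y14.00 E0.7712
G1 X14.50 Y8.50 E0.8402

At z = 13.6 mm: the cylinder is not intersected at this z (z outside [0, 11]); the cube at (14.5, 8.5) (footprint 28×5.5) is included at this height; Merging all regions: only the 28×5.5 cube at (14.5, 8.5) is present, so the union is just that shape — 1 connected region. The outline is a single polygon with 4 vertices. Extrusion per mm of travel: 0.4 × 0.2 / (π × 1.425²) = 0.012540. Accumulating E over each segment gives final E = 0.8402.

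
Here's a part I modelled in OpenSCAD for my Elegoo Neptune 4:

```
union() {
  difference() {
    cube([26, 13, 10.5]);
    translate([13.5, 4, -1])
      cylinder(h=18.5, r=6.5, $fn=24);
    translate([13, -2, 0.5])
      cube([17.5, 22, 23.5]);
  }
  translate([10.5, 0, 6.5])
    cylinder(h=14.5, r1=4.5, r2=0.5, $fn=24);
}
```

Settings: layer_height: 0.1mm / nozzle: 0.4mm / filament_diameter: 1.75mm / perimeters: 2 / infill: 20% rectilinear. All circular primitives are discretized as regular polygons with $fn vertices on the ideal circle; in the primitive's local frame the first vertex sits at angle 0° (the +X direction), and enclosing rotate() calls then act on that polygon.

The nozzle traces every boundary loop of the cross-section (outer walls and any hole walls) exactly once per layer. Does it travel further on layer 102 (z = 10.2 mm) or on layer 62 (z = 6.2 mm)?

Layer 102 (z = 10.2): the cube is present — its section is the full 26×13 rectangle (perimeter 78.00 mm); the r=6.5 cylinder at (13.5, 4) gives a regular 24-gon of circumradius 6.5 (constant along its height) (perimeter = 2·24·6.500·sin(180°/24) = 40.72 mm); the cube at (13, -2) is present — its section is the full 17.5×22 rectangle (perimeter 79.00 mm); Taking the first minus the rest: starting from the 26×13 cube, the r=6.5 cylinder at (13.5, 4) partially overlaps it — only the 113.79 mm² overlap (of its 131.22 mm²) is removed, clipping the outline; the 17.5×22 cube at (13, -2) partially overlaps it — only the 106.87 mm² overlap (of its 385.00 mm²) is removed, clipping the outline — boundary = 51.03 mm; the cone at (10.5, 0) (r1=4.5→r2=0.5) has section circumradius 3.479 here — a regular 24-gon (perimeter = 2·24·3.479·sin(180°/24) = 21.80 mm); Taking the union: the regions partially overlap (shared area 1.19 mm²), so the edge portions inside another operand are dropped and the merged outline is re-measured after clipping — boundary = 67.64 mm. So its perimeter = 67.64 mm. Layer 62 (z = 6.2): the cube (footprint 26×13) is included at this height (perimeter 78.00 mm); the r=6.5 cylinder at (13.5, 4) gives a regular 24-gon of circumradius 6.5 (constant along its height) (perimeter = 2·24·6.500·sin(180°/24) = 40.72 mm); the cube at (13, -2) is present — its section is the full 17.5×22 rectangle (perimeter 79.00 mm); Taking the first minus the rest: starting from the 26×13 cube, the r=6.5 cylinder at (13.5, 4) partially overlaps it — only the 113.79 mm² overlap (of its 131.22 mm²) is removed, clipping the outline; the 17.5×22 cube at (13, -2) partially overlaps it — only the 106.87 mm² overlap (of its 385.00 mm²) is removed, clipping the outline — boundary = 51.03 mm; the cone at (10.5, 0) does not reach this height (z outside [6.5, 21]); Taking the union: only the result so far is present, so the union is just that shape — boundary = 51.03 mm. So its perimeter = 51.03 mm. Layer 102 is larger (67.64 vs 51.03 mm).

layer 102 (z = 10.2 mm)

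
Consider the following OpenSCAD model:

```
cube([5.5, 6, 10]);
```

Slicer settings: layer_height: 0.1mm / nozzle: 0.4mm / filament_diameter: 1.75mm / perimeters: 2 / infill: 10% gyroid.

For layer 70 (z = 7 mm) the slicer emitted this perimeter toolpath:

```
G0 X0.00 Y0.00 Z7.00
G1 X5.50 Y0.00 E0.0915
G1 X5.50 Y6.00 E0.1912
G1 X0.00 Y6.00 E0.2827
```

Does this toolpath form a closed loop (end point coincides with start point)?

Start point (G0): (0.00, 0.00). End point (last G1): the path does not return to the start — open.

no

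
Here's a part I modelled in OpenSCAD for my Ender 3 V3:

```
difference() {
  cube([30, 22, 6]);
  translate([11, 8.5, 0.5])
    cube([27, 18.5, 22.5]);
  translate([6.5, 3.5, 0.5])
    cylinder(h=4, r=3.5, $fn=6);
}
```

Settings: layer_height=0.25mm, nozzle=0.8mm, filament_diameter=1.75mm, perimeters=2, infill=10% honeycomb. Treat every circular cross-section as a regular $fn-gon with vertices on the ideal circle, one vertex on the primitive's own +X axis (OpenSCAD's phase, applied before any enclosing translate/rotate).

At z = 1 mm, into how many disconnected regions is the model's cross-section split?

At z = 1 mm: the cube (footprint 30×22) is included at this height; the cube at (11, 8.5) is present — its section is the full 27×18.5 rectangle; the r=3.5 cylinder at (6.5, 3.5) contributes a regular 6-gon of circumradius 3.5; After the difference (first − rest): starting from the 30×22 cube, the 27×18.5 cube at (11, 8.5) partially overlaps it — only the 256.50 mm² overlap (of its 499.50 mm²) is removed, clipping the outline; the r=3.5 cylinder at (6.5, 3.5) lies wholly inside it (removes its full 31.83 mm² and its 21.00 mm outline becomes a hole wall) — 1 connected region with 1 hole. The result has 1 disconnected region.

1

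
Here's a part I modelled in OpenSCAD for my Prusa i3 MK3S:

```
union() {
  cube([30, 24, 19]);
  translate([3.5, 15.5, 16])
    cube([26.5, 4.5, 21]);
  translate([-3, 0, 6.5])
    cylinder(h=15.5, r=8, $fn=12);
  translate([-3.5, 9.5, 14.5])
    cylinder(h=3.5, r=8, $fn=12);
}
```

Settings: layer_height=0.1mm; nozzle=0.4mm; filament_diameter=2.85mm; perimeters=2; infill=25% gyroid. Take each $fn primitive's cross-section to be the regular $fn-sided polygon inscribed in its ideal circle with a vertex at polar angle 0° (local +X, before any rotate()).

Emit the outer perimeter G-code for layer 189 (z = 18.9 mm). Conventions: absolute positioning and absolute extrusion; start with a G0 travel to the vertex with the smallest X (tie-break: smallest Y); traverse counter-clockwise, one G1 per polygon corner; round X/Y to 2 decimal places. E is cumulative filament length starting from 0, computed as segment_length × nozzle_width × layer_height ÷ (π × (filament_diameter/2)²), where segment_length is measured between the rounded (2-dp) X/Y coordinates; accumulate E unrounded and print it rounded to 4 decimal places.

G0 X-11.00 Y0.00 Z18.90
G1 X-9.93 Y-4.00 E0.0260
G1 X-7.00 Y-6.93 E0.0519
G1 X-3.00 Y-8.00 E0.0779
G1 X1.00 Y-6.93 E0.1039
G1 X3.93 Y-4.00 E0.1299
G1 X5.00 Y0.00 E0.1558
G1 X30.00 Y0.00 E0.3126
G1 X30.00 Y24.00 E0.4631
G1 X0.00 Y24.00 E0.6512
G1 X0.00 Y7.20 E0.7565
G1 X-3.00 Y8.00 E0.7760
G1 X-7.00 Y6.93 E0.8019
G1 X-9.93 Y4.00 E0.8279
G1 X-11.00 Y0.00 E0.8539

At z = 18.9 mm: the cube (footprint 30×24) is included at this height; the 26.5×4.5 cube at (3.5, 15.5) contributes its full rectangle; the cylinder at (-3, 0): section is a regular 12-gon, circumradius r=8; the cylinder at (-3.5, 9.5) is absent (z outside [14.5, 18]); Merging all regions: the regions partially overlap (shared area 144.46 mm²), so overlapping operands fuse into one piece — 1 connected region. The outline is a single polygon with 14 vertices. Extrusion per mm of travel: 0.4 × 0.1 / (π × 1.425²) = 0.006270. Accumulating E over each segment gives final E = 0.8539.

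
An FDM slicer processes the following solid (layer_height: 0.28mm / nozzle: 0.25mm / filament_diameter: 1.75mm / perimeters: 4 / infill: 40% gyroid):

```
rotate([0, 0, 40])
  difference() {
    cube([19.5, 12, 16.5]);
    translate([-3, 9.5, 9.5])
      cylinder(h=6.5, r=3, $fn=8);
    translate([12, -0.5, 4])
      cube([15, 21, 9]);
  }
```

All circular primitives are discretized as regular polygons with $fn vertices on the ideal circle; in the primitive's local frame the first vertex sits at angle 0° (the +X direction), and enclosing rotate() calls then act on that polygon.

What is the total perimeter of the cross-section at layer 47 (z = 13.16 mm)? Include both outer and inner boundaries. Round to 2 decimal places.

At z = 13.16 mm: the cube is present — its section is the full 19.5×12 rectangle (perimeter 63.00 mm); the r=3 cylinder at (-3, 9.5) contributes a regular 8-gon of circumradius 3 (perimeter = 2·8·3.000·sin(180°/8) = 18.37 mm); the cube at (12, -0.5) is absent (z outside [4, 13]); Taking the first minus the rest: starting from the 19.5×12 cube, the r=3 cylinder at (-3, 9.5) misses the remaining region (no effect) — boundary = 63.00 mm; (rotated 40° about Z; rotation is an isometry so areas/perimeters/island counts are preserved). Overall, the cross-section is a single solid region. Total boundary length (outer) = 63.00 mm.

63.00 mm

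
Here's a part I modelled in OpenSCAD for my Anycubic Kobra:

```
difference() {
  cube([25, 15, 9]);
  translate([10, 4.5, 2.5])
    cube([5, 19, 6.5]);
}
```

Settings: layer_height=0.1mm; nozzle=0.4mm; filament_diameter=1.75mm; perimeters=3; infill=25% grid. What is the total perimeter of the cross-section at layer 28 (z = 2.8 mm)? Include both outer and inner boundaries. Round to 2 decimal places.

At z = 2.8 mm: the 25×15 cube contributes its full rectangle (perimeter 80.00 mm); the 5×19 cube at (10, 4.5) contributes its full rectangle (perimeter 48.00 mm); After the difference (first − rest): starting from the 25×15 cube, the 5×19 cube at (10, 4.5) partially overlaps it — only the 52.50 mm² overlap (of its 95.00 mm²) is removed, clipping the outline — boundary = 101.00 mm. Overall, the cross-section is a single solid region. Total boundary length (outer) = 101.00 mm.

101.00 mm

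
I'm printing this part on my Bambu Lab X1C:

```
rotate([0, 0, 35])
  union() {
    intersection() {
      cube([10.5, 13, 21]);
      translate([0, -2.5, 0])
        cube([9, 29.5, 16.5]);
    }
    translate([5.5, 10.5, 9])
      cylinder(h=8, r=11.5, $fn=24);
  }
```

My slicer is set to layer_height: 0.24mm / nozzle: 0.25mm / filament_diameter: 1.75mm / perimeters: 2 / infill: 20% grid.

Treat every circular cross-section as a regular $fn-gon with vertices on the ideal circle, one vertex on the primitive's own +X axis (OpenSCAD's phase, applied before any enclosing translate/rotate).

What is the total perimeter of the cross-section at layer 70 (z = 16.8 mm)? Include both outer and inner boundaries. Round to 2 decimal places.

At z = 16.8 mm: the cube is present — its section is the full 10.5×13 rectangle (perimeter 47.00 mm); the cube at (0, -2.5) is absent (z outside [0, 16.5]); Taking the intersection: at least one operand is absent at this height, so nothing remains; the r=11.5 cylinder at (5.5, 10.5) gives a regular 24-gon of circumradius 11.5 (constant along its height) (perimeter = 2·24·11.500·sin(180°/24) = 72.05 mm); Taking the union: only the r=11.5 cylinder at (5.5, 10.5) is present, so the union is just that shape — boundary = 72.05 mm; (whole slice rotated 35° about Z — lengths, areas and connectivity unchanged). Overall, the cross-section is a single solid region. Total boundary length (outer) = 72.05 mm.

72.05 mm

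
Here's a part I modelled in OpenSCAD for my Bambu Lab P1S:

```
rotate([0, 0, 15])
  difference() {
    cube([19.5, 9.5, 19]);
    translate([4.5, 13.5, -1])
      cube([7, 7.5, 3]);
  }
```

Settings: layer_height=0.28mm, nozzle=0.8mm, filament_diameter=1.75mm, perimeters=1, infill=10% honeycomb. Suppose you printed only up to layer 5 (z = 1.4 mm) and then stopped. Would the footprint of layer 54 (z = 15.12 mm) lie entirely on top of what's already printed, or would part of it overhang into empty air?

Compare the two slices. At z = 1.4: the 19.5×9.5 cube contributes its full rectangle (area 185.25 mm²); the 7×7.5 cube at (4.5, 13.5) contributes its full rectangle (area 52.50 mm²); Taking the first minus the rest: starting from the 19.5×9.5 cube (185.25 mm²), the 7×7.5 cube at (4.5, 13.5) misses the remaining region (no effect) — area = 185.25 mm²; (rotated 15° about Z; rotation is an isometry so areas/perimeters/island counts are preserved). At z = 15.12: the 19.5×9.5 cube contributes its full rectangle (area 185.25 mm²); the cube at (4.5, 13.5) is not intersected at this z (z outside [-1, 2]); Subtracting the remaining from the first: none of the subtracted shapes is present at this height, so the 19.5×9.5 cube is unchanged — area = 185.25 mm²; (rotated 15° about Z; rotation is an isometry so areas/perimeters/island counts are preserved). Checking containment: the cross-section at z = 15.12 is a subset of the cross-section at z = 1.4.

entirely on top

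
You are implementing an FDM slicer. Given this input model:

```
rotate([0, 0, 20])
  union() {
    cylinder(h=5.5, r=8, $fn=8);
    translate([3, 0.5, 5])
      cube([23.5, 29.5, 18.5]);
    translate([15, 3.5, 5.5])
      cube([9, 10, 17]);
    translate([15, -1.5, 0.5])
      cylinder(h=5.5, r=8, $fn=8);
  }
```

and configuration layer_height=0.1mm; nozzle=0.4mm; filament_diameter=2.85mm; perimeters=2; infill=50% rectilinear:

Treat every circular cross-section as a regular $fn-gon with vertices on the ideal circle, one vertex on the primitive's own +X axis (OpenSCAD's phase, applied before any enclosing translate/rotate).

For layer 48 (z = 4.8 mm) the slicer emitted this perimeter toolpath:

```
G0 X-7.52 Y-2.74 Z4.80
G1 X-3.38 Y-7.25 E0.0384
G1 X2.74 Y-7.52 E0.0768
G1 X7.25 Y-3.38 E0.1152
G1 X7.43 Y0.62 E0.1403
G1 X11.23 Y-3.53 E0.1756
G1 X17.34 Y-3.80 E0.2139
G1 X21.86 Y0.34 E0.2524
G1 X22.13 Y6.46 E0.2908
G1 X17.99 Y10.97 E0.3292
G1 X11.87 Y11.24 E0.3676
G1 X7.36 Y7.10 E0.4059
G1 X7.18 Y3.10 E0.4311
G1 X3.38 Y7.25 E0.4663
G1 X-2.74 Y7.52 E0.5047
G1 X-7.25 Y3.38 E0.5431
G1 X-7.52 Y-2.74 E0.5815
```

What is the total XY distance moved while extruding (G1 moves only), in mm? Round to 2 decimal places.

Sum the Euclidean lengths of each G1 segment: total = 92.75 mm.

92.75 mm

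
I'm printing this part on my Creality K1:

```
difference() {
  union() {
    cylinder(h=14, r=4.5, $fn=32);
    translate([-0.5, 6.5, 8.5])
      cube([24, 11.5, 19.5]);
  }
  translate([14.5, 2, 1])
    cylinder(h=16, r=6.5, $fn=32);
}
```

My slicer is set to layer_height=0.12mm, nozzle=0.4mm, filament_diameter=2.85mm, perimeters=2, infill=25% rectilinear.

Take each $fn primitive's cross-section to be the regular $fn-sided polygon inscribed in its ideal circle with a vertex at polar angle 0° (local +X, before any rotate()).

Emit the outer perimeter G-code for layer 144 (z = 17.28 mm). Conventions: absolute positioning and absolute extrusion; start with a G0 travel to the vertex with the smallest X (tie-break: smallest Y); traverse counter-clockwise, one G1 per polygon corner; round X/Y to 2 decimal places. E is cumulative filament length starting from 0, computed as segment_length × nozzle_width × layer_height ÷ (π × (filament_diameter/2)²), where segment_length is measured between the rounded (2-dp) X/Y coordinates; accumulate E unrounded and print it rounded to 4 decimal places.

At z = 17.28 mm: the cylinder is absent (z outside [0, 14]); the cube at (-0.5, 6.5) is present — its section is the full 24×11.5 rectangle; Taking the union: only the 24×11.5 cube at (-0.5, 6.5) is present, so the union is just that shape — 1 connected region; the cylinder at (14.5, 2) is not intersected at this z (z outside [1, 17]); After the difference (first − rest): none of the subtracted shapes is present at this height, so the result so far is unchanged — 1 connected region. The outline is a single polygon with 4 vertices. Extrusion per mm of travel: 0.4 × 0.12 / (π × 1.425²) = 0.007524. Accumulating E over each segment gives final E = 0.5342.

G0 X-0.50 Y6.50 Z17.28
G1 X23.50 Y6.50 E0.1806
G1 X23.50 Y18.00 E0.2671
G1 X-0.50 Y18.00 E0.4477
G1 X-0.50 Y6.50 E0.5342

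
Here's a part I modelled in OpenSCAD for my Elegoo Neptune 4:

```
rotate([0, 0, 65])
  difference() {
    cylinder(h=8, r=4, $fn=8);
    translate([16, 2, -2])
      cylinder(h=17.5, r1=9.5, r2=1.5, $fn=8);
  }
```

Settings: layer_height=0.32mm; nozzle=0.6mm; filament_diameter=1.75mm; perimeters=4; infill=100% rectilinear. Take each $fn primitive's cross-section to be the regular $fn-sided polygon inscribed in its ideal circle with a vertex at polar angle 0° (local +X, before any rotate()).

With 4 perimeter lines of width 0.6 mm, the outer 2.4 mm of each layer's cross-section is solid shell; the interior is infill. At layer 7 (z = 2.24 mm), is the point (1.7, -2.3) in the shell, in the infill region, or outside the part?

shell

At z = 2.24 mm: the r=4 cylinder contributes a regular 8-gon of circumradius 4; the cone at (16, 2): at t=0.242 of its height the radius interpolates to r₁+(r₂−r₁)t = 7.562, giving a regular 8-gon of that circumradius; Taking the first minus the rest: starting from the r=4 cylinder, the cone at (16, 2) misses the remaining region (no effect) — 1 connected region; (whole slice rotated 65° about Z — lengths, areas and connectivity unchanged). Overall, the cross-section is a single solid region. Undo the 65° rotation: the query point maps to (-1.366, -2.513) in the un-rotated model frame. The nearest boundary edge runs (-0.00, -4.00)→(-2.83, -2.83); distance from the point to it = 0.85 mm. The point is inside the cross-section, 0.85 mm from the nearest boundary — within the 2.4 mm shell band (4 × 0.6).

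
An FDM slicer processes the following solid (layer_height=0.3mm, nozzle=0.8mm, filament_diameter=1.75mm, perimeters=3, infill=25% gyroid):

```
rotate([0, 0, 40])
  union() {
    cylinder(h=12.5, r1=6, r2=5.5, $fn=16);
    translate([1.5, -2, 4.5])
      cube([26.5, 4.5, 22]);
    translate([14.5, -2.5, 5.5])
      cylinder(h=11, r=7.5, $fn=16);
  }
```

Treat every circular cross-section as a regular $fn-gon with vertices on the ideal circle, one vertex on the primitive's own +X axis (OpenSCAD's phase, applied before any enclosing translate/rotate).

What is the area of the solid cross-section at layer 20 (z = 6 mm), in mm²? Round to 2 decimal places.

At z = 6 mm: the cone: at t=0.480 of its height the radius interpolates to r₁+(r₂−r₁)t = 5.760, giving a regular 16-gon of that circumradius (area = (16/2)·5.760²·sin(360°/16) = 101.57 mm²); the cube at (1.5, -2) is present — its section is the full 26.5×4.5 rectangle (area 119.25 mm²); the r=7.5 cylinder at (14.5, -2.5) gives a regular 16-gon of circumradius 7.5 (constant along its height) (area = (16/2)·7.500²·sin(360°/16) = 172.21 mm²); Merging all regions: the regions partially overlap — summed areas 393.03 mm² minus the doubly-counted overlap 78.58 mm² gives 314.45 mm² — area = 314.45 mm²; (whole slice rotated 40° about Z — lengths, areas and connectivity unchanged). Overall, the cross-section is a single solid region. Net area = 314.45 mm².

314.45 mm²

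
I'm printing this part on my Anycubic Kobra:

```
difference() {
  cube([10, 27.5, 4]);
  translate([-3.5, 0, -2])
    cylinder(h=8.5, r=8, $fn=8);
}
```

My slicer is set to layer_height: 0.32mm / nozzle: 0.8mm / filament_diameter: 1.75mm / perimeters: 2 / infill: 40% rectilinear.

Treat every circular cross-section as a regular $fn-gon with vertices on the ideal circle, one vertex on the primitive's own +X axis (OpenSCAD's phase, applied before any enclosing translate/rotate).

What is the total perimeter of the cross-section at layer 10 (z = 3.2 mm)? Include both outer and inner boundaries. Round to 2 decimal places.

At z = 3.2 mm: the cube is present — its section is the full 10×27.5 rectangle (perimeter 75.00 mm); the r=8 cylinder at (-3.5, 0) gives a regular 8-gon of circumradius 8 (constant along its height) (perimeter = 2·8·8.000·sin(180°/8) = 48.98 mm); Taking the first minus the rest: starting from the 10×27.5 cube, the r=8 cylinder at (-3.5, 0) partially overlaps it — only the 19.79 mm² overlap (of its 181.02 mm²) is removed, clipping the outline — boundary = 72.41 mm. Overall, the cross-section is a single solid region. Total boundary length (outer) = 72.41 mm.

72.41 mm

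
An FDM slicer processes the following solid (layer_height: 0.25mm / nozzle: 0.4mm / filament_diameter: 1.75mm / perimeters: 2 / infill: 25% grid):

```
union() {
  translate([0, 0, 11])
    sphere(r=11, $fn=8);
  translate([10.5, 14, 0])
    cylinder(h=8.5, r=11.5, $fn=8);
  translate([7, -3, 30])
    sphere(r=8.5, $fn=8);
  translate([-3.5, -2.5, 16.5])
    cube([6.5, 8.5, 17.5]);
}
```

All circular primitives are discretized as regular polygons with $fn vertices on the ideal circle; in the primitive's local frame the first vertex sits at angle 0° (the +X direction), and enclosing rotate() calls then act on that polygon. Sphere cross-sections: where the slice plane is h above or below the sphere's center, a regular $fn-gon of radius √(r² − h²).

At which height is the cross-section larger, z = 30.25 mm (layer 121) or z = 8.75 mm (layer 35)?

Layer 121 (z = 30.25): the sphere is absent (|z−center|=19.250 > r=11); the cylinder at (10.5, 14) is not intersected at this z (z outside [0, 8.5]); the r=8.5 sphere at (7, -3) slices to a regular 8-gon of circumradius 8.496 (√(r²−h²) with h=0.25 from center) (area = (8/2)·8.496²·sin(360°/8) = 204.18 mm²); the 6.5×8.5 cube at (-3.5, -2.5) contributes its full rectangle (area 55.25 mm²); Combining (union): the regions partially overlap — summed areas 259.43 mm² minus the doubly-counted overlap 18.18 mm² gives 241.25 mm² — area = 241.25 mm². So its area = 241.25 mm². Layer 35 (z = 8.75): the r=11 sphere contributes a regular 8-gon of circumradius √(11²−2.25²) = 10.767 (area = (8/2)·10.767²·sin(360°/8) = 327.92 mm²); the cylinder at (10.5, 14) is not intersected at this z (z outside [0, 8.5]); the sphere at (7, -3) does not reach this height (|z−center|=21.250 > r=8.5); the cube at (-3.5, -2.5) is absent (z outside [16.5, 34]); Taking the union: only the r=11 sphere is present, so the union is just that shape — area = 327.92 mm². So its area = 327.92 mm². Layer 35 is larger (327.92 vs 241.25 mm²).

layer 35 (z = 8.75 mm)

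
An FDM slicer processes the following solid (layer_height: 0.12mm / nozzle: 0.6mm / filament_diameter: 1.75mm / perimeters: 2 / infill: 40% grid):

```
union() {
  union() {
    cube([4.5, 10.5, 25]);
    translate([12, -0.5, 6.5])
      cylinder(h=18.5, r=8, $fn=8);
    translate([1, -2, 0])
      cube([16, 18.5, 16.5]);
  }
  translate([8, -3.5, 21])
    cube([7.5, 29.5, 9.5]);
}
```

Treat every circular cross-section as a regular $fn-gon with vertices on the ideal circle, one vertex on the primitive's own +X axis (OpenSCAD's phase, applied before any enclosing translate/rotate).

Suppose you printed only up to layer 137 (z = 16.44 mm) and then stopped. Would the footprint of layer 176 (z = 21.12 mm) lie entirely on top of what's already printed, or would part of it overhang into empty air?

part overhangs

Compare the two slices. At z = 16.44: the 4.5×10.5 cube contributes its full rectangle (area 47.25 mm²); the cylinder at (12, -0.5): section is a regular 8-gon, circumradius r=8 (area = (8/2)·8.000²·sin(360°/8) = 181.02 mm²); the cube at (1, -2) (footprint 16×18.5) is included at this height (area 296.00 mm²); Merging all regions: the regions partially overlap — summed areas 524.27 mm² minus the doubly-counted overlap 135.86 mm² gives 388.41 mm² — area = 388.41 mm²; the cube at (8, -3.5) is absent (z outside [21, 30.5]); Merging all regions: only the result so far is present, so the union is just that shape — area = 388.41 mm². At z = 21.12: the 4.5×10.5 cube contributes its full rectangle (area 47.25 mm²); the r=8 cylinder at (12, -0.5) contributes a regular 8-gon of circumradius 8 (area = (8/2)·8.000²·sin(360°/8) = 181.02 mm²); the cube at (1, -2) is absent (z outside [0, 16.5]); Combining (union): the regions partially overlap — summed areas 228.27 mm² minus the doubly-counted overlap 0.10 mm² gives 228.17 mm² — area = 228.17 mm²; the cube at (8, -3.5) (footprint 7.5×29.5) is included at this height (area 221.25 mm²); Merging all regions: the regions partially overlap — summed areas 449.42 mm² minus the doubly-counted overlap 76.65 mm² gives 372.77 mm² — area = 372.77 mm². Checking containment: at z = 21.12 the cross-section extends beyond the z = 16.44 cross-section by about 71.25 mm².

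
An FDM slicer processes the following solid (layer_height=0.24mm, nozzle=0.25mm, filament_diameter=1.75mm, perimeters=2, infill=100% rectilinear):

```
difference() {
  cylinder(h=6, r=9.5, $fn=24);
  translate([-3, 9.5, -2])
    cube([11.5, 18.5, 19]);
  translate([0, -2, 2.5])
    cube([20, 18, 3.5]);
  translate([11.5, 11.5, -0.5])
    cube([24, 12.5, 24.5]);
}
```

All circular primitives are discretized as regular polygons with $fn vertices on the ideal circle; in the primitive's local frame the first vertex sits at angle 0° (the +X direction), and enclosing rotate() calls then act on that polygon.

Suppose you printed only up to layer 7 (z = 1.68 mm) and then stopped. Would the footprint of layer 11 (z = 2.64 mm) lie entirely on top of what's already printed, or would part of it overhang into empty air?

Compare the two slices. At z = 1.68: the r=9.5 cylinder gives a regular 24-gon of circumradius 9.5 (constant along its height) (area = (24/2)·9.500²·sin(360°/24) = 280.30 mm²); the 11.5×18.5 cube at (-3, 9.5) contributes its full rectangle (area 212.75 mm²); the cube at (0, -2) is absent (z outside [2.5, 6]); the cube at (11.5, 11.5) (footprint 24×12.5) is included at this height (area 300.00 mm²); Subtracting the remaining from the first: starting from the r=9.5 cylinder (280.30 mm²), the 11.5×18.5 cube at (-3, 9.5) misses the remaining region (no effect); the 24×12.5 cube at (11.5, 11.5) misses the remaining region (no effect) — area = 280.30 mm². At z = 2.64: the cylinder: section is a regular 24-gon, circumradius r=9.5 (area = (24/2)·9.500²·sin(360°/24) = 280.30 mm²); the cube at (-3, 9.5) (footprint 11.5×18.5) is included at this height (area 212.75 mm²); the cube at (0, -2) is present — its section is the full 20×18 rectangle (area 360.00 mm²); the 24×12.5 cube at (11.5, 11.5) contributes its full rectangle (area 300.00 mm²); Taking the first minus the rest: starting from the r=9.5 cylinder (280.30 mm²), the 11.5×18.5 cube at (-3, 9.5) misses the remaining region (no effect); the 20×18 cube at (0, -2) partially overlaps it — only the 88.81 mm² overlap (of its 360.00 mm²) is removed, clipping the outline; the 24×12.5 cube at (11.5, 11.5) misses the remaining region (no effect) — area = 191.49 mm². Checking containment: the cross-section at z = 2.64 is a subset of the cross-section at z = 1.68.

entirely on top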